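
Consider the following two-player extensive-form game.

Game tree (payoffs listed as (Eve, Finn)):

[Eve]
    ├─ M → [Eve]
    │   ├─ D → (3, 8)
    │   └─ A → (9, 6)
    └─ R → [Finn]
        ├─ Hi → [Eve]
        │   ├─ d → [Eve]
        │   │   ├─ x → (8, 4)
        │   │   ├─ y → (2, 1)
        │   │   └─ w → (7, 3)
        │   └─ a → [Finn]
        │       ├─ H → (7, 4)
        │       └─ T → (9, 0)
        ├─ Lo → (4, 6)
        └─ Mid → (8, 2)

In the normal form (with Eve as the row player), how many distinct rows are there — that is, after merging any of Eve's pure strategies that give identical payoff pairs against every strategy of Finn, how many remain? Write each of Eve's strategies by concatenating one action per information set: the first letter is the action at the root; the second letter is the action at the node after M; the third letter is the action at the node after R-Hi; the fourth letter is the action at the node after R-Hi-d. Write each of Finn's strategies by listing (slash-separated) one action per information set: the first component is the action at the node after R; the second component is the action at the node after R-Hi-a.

6

Eve has 24 pure strategies: MDdx, MDdy, MDdw, MDax, MDay, MDaw, MAdx, MAdy, MAdw, MAax, MAay, MAaw, RDdx, RDdy, RDdw, RDax, RDay, RDaw, RAdx, RAdy, RAdw, RAax, RAay, RAaw. Columns: Hi/H, Hi/T, Lo/H, Lo/T, Mid/H, Mid/T.
{MDdx, MDdy, MDdw, MDax, MDay, MDaw} → row (3,8) (3,8) (3,8) (3,8) (3,8) (3,8)
{MAdx, MAdy, MAdw, MAax, MAay, MAaw} → row (9,6) (9,6) (9,6) (9,6) (9,6) (9,6)
{RDdx, RAdx} → row (8,4) (8,4) (4,6) (4,6) (8,2) (8,2)
{RDdy, RAdy} → row (2,1) (2,1) (4,6) (4,6) (8,2) (8,2)
{RDdw, RAdw} → row (7,3) (7,3) (4,6) (4,6) (8,2) (8,2)
{RDax, RDay, RDaw, RAax, RAay, RAaw} → row (7,4) (9,0) (4,6) (4,6) (8,2) (8,2)
That's 6 distinct rows out of 24 strategies.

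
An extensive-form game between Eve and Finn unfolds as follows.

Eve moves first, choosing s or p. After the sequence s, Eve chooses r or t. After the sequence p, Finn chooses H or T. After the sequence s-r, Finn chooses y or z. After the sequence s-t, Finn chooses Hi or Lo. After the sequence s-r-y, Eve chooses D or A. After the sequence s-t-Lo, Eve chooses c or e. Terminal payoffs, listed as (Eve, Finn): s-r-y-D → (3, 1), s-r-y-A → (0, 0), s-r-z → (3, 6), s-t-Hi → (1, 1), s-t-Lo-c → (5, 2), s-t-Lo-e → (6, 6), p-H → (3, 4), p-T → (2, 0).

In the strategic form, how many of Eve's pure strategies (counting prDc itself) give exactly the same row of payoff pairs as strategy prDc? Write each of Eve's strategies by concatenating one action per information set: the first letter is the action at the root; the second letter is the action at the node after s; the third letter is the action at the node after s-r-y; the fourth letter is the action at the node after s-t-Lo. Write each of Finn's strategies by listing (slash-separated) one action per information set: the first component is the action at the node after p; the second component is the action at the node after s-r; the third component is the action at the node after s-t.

Row for prDc (columns H/y/Hi, H/y/Lo, H/z/Hi, H/z/Lo, T/y/Hi, T/y/Lo, T/z/Hi, T/z/Lo): (3,4) (3,4) (3,4) (3,4) (2,0) (2,0) (2,0) (2,0).
Under prDc, Eve's choice at the node after s and at the node after s-r-y and at the node after s-t-Lo can never be reached regardless of what Finn does, so varying those choices leaves every outcome unchanged.
Holding the reachable choices fixed and varying the unreachable ones freely already gives 2 × 2 × 2 = 8 equivalent strategies.
No other strategy reproduces this row, so those 8 are the full class: prDc, prDe, prAc, prAe, ptDc, ptDe, ptAc, ptAe.

8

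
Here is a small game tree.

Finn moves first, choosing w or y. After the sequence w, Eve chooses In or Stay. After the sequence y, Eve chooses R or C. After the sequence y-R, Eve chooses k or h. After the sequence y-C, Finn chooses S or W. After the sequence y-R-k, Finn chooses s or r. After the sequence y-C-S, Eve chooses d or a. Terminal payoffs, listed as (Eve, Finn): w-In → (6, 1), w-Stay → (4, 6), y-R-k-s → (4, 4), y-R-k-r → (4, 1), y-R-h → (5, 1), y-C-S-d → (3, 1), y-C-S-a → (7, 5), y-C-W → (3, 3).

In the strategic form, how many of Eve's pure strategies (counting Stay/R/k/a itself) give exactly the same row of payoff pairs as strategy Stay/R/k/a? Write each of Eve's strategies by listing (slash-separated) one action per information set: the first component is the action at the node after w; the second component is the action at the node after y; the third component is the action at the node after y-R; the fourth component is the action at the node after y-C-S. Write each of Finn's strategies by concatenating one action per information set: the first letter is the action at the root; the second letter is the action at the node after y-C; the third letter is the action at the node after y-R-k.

Row for Stay/R/k/a (columns wSs, wSr, wWs, wWr, ySs, ySr, yWs, yWr): (4,6) (4,6) (4,6) (4,6) (4,4) (4,1) (4,4) (4,1).
Under Stay/R/k/a, Eve's choice at the node after y-C-S can never be reached regardless of what Finn does, so varying those choices leaves every outcome unchanged.
Holding the reachable choices fixed and varying the unreachable one freely already gives 2 equivalent strategies.
No other strategy reproduces this row, so those 2 are the full class: Stay/R/k/d, Stay/R/k/a.

2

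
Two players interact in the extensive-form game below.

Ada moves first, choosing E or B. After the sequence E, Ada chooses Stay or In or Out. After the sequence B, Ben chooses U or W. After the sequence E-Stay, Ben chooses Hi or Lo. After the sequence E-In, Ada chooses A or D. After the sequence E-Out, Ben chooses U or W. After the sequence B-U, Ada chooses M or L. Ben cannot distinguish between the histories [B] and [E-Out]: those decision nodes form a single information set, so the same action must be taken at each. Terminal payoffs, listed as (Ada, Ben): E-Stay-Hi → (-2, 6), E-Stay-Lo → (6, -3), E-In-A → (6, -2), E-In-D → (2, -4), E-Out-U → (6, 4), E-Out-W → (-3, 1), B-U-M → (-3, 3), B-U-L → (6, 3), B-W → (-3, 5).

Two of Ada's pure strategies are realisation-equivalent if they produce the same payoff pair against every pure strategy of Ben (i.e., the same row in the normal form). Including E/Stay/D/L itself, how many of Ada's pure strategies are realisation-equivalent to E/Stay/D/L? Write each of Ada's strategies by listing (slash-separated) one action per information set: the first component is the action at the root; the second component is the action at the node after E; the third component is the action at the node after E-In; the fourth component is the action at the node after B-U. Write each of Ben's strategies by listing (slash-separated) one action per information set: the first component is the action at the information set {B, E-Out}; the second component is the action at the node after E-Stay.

4

Row for E/Stay/D/L (columns U/Hi, U/Lo, W/Hi, W/Lo): (-2,6) (6,-3) (-2,6) (6,-3).
Under E/Stay/D/L, Ada's choice at the node after E-In and at the node after B-U can never be reached regardless of what Ben does, so varying those choices leaves every outcome unchanged.
Holding the reachable choices fixed and varying the unreachable ones freely already gives 2 × 2 = 4 equivalent strategies.
No other strategy reproduces this row, so those 4 are the full class: E/Stay/A/M, E/Stay/A/L, E/Stay/D/M, E/Stay/D/L.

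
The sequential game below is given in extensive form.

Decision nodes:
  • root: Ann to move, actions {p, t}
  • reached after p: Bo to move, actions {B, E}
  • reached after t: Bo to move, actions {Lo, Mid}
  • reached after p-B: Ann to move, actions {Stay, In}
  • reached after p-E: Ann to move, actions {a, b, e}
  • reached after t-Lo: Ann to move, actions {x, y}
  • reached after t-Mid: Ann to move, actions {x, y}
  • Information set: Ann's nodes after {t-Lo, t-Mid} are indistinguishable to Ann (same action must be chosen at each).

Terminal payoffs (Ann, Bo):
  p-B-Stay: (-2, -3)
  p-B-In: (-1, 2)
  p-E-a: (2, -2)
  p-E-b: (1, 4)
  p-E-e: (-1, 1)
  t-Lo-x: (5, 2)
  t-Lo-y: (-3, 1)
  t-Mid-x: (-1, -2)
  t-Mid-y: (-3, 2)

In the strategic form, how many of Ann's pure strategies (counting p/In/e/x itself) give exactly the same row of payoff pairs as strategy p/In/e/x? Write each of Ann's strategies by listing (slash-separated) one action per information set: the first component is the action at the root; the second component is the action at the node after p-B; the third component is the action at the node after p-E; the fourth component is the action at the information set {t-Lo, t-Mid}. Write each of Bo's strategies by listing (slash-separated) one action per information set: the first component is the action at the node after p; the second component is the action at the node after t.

Row for p/In/e/x (columns B/Lo, B/Mid, E/Lo, E/Mid): (-1,2) (-1,2) (-1,1) (-1,1).
Under p/In/e/x, Ann's choice at the information set {t-Lo, t-Mid} can never be reached regardless of what Bo does, so varying those choices leaves every outcome unchanged.
Holding the reachable choices fixed and varying the unreachable one freely already gives 2 equivalent strategies.
No other strategy reproduces this row, so those 2 are the full class: p/In/e/x, p/In/e/y.

2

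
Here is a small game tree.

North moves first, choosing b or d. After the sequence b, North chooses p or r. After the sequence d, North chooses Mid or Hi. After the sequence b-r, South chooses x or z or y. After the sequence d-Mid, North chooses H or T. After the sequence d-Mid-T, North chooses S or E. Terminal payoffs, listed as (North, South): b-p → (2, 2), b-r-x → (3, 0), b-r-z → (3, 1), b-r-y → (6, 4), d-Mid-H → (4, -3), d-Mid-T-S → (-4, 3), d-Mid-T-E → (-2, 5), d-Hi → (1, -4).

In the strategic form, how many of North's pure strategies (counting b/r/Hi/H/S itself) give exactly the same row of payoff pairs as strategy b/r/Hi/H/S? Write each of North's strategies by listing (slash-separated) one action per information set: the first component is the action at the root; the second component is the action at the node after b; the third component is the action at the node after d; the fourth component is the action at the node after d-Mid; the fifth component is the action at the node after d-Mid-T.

Row for b/r/Hi/H/S (columns x, z, y): (3,0) (3,1) (6,4).
Under b/r/Hi/H/S, North's choice at the node after d and at the node after d-Mid and at the node after d-Mid-T can never be reached regardless of what South does, so varying those choices leaves every outcome unchanged.
Holding the reachable choices fixed and varying the unreachable ones freely already gives 2 × 2 × 2 = 8 equivalent strategies.
No other strategy reproduces this row, so those 8 are the full class: b/r/Mid/H/S, b/r/Mid/H/E, b/r/Mid/T/S, b/r/Mid/T/E, b/r/Hi/H/S, b/r/Hi/H/E, b/r/Hi/T/S, b/r/Hi/T/E.

8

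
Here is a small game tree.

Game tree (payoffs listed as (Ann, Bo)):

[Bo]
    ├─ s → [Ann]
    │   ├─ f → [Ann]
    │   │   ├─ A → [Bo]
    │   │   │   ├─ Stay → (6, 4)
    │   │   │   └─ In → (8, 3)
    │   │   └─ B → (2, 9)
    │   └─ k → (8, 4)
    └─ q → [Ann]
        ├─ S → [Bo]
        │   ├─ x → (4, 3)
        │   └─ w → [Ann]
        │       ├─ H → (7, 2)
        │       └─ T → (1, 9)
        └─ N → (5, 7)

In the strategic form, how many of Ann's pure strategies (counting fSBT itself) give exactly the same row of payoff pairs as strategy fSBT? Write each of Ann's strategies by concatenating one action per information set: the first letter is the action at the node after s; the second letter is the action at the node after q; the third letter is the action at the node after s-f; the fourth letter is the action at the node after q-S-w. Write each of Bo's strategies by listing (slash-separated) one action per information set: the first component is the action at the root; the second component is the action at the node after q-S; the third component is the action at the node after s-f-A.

Row for fSBT (columns s/x/Stay, s/x/In, s/w/Stay, s/w/In, q/x/Stay, q/x/In, q/w/Stay, q/w/In): (2,9) (2,9) (2,9) (2,9) (4,3) (4,3) (1,9) (1,9).
Every one of Ann's information sets is on the play path for some reply by Bo when Ann follows fSBT.
Changing the action at any of them therefore changes at least one column, so only fSBT itself gives this row.

1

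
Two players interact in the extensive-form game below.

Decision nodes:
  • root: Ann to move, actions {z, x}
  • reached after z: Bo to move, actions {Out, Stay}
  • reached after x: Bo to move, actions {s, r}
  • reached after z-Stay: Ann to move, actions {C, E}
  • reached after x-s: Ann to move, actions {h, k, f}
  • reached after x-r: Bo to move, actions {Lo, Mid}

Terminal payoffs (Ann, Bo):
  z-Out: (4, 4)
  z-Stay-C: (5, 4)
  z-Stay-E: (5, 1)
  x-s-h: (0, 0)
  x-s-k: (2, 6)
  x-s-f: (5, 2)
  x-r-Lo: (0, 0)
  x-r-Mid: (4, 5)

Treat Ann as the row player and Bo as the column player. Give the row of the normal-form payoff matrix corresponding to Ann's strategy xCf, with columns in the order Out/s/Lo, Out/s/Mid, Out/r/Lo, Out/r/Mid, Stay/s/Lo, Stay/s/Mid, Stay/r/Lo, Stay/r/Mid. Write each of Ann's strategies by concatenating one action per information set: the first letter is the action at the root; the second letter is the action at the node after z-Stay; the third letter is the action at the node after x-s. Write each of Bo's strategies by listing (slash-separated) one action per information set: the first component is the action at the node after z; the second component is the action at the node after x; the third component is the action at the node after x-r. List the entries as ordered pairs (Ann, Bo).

vs Out/s/Lo: Ann plays x → Bo plays s at [x] → Ann plays f at [x-s] → (5, 2)
vs Out/s/Mid: Ann plays x → Bo plays s at [x] → Ann plays f at [x-s] → (5, 2)
vs Out/r/Lo: Ann plays x → Bo plays r at [x] → Bo plays Lo at [x-r] → (0, 0)
vs Out/r/Mid: Ann plays x → Bo plays r at [x] → Bo plays Mid at [x-r] → (4, 5)
vs Stay/s/Lo: Ann plays x → Bo plays s at [x] → Ann plays f at [x-s] → (5, 2)
vs Stay/s/Mid: Ann plays x → Bo plays s at [x] → Ann plays f at [x-s] → (5, 2)
vs Stay/r/Lo: Ann plays x → Bo plays r at [x] → Bo plays Lo at [x-r] → (0, 0)
vs Stay/r/Mid: Ann plays x → Bo plays r at [x] → Bo plays Mid at [x-r] → (4, 5)

(5,2) (5,2) (0,0) (4,5) (5,2) (5,2) (0,0) (4,5)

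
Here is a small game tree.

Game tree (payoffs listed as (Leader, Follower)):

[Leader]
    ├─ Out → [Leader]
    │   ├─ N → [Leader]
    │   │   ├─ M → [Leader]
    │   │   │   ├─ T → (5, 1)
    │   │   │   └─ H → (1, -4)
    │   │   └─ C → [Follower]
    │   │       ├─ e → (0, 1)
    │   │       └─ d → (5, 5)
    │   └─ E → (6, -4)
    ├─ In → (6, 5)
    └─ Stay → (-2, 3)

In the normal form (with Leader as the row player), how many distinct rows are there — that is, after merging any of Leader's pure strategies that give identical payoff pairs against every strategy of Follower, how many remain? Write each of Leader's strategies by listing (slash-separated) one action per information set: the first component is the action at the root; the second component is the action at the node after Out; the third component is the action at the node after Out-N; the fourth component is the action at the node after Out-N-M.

Leader has 24 pure strategies: Out/N/M/T, Out/N/M/H, Out/N/C/T, Out/N/C/H, Out/E/M/T, Out/E/M/H, Out/E/C/T, Out/E/C/H, In/N/M/T, In/N/M/H, In/N/C/T, In/N/C/H, In/E/M/T, In/E/M/H, In/E/C/T, In/E/C/H, Stay/N/M/T, Stay/N/M/H, Stay/N/C/T, Stay/N/C/H, Stay/E/M/T, Stay/E/M/H, Stay/E/C/T, Stay/E/C/H. Columns: e, d.
{Out/N/M/T} → row (5,1) (5,1)
{Out/N/M/H} → row (1,-4) (1,-4)
{Out/N/C/T, Out/N/C/H} → row (0,1) (5,5)
{Out/E/M/T, Out/E/M/H, Out/E/C/T, Out/E/C/H} → row (6,-4) (6,-4)
{In/N/M/T, In/N/M/H, In/N/C/T, In/N/C/H, In/E/M/T, In/E/M/H, In/E/C/T, In/E/C/H} → row (6,5) (6,5)
{Stay/N/M/T, Stay/N/M/H, Stay/N/C/T, Stay/N/C/H, Stay/E/M/T, Stay/E/M/H, Stay/E/C/T, Stay/E/C/H} → row (-2,3) (-2,3)
That's 6 distinct rows out of 24 strategies.

6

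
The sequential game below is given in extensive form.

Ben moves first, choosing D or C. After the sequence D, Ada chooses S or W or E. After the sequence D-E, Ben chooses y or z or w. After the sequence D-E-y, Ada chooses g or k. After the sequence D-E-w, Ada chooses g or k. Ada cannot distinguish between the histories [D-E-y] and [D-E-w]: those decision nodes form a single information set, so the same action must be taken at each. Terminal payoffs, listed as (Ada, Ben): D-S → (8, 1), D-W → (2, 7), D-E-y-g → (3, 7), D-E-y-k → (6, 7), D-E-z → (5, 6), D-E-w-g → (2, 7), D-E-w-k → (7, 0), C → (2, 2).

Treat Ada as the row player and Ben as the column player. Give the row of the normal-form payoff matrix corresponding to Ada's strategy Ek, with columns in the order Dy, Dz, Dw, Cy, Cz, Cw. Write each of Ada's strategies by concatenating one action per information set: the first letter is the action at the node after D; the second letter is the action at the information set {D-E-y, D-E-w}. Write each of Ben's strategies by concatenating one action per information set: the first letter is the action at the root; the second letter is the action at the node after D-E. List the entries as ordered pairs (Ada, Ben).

(6,7) (5,6) (7,0) (2,2) (2,2) (2,2)

vs Dy: Ben plays D → Ada plays E at [D] → Ben plays y at [D-E] → Ada plays k at [D-E-y] → (6, 7)
vs Dz: Ben plays D → Ada plays E at [D] → Ben plays z at [D-E] → (5, 6)
vs Dw: Ben plays D → Ada plays E at [D] → Ben plays w at [D-E] → Ada plays k at [D-E-w] → (7, 0)
vs Cy: Ben plays C → (2, 2)
vs Cz: Ben plays C → (2, 2)
vs Cw: Ben plays C → (2, 2)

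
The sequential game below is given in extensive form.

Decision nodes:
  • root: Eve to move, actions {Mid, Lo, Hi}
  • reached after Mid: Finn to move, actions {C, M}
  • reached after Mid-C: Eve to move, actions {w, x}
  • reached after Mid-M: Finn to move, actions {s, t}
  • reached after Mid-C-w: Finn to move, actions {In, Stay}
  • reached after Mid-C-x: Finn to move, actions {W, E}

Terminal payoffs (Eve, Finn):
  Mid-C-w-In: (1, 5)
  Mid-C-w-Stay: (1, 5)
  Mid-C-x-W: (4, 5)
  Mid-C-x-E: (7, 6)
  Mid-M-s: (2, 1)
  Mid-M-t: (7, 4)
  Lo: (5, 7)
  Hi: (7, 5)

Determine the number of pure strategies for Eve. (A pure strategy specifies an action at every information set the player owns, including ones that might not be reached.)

Eve owns the root with actions {Mid, Lo, Hi} — three choices.
Eve owns the node after Mid-C with actions {w, x} — two choices.
A pure strategy fixes one action at each information set independently, so the count is the product 3 × 2 = 6.

6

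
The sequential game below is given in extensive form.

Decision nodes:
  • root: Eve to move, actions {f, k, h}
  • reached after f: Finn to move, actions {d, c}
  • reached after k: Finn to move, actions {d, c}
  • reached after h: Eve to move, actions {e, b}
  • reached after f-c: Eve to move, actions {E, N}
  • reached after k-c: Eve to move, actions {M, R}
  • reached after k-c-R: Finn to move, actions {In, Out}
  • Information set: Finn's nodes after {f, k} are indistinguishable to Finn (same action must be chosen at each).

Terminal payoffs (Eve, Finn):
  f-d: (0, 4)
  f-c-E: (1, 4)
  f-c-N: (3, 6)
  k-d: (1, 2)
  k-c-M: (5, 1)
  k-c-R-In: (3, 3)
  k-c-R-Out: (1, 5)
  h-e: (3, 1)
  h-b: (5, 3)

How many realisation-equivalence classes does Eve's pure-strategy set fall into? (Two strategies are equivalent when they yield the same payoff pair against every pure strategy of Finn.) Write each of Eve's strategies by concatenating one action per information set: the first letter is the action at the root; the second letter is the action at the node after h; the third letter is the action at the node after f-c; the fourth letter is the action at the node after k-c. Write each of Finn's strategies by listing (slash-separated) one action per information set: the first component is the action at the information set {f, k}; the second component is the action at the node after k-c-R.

Eve has 24 pure strategies: feEM, feER, feNM, feNR, fbEM, fbER, fbNM, fbNR, keEM, keER, keNM, keNR, kbEM, kbER, kbNM, kbNR, heEM, heER, heNM, heNR, hbEM, hbER, hbNM, hbNR. Columns: d/In, d/Out, c/In, c/Out.
{feEM, feER, fbEM, fbER} → row (0,4) (0,4) (1,4) (1,4)
{feNM, feNR, fbNM, fbNR} → row (0,4) (0,4) (3,6) (3,6)
{keEM, keNM, kbEM, kbNM} → row (1,2) (1,2) (5,1) (5,1)
{keER, keNR, kbER, kbNR} → row (1,2) (1,2) (3,3) (1,5)
{heEM, heER, heNM, heNR} → row (3,1) (3,1) (3,1) (3,1)
{hbEM, hbER, hbNM, hbNR} → row (5,3) (5,3) (5,3) (5,3)
That's 6 distinct rows out of 24 strategies.

6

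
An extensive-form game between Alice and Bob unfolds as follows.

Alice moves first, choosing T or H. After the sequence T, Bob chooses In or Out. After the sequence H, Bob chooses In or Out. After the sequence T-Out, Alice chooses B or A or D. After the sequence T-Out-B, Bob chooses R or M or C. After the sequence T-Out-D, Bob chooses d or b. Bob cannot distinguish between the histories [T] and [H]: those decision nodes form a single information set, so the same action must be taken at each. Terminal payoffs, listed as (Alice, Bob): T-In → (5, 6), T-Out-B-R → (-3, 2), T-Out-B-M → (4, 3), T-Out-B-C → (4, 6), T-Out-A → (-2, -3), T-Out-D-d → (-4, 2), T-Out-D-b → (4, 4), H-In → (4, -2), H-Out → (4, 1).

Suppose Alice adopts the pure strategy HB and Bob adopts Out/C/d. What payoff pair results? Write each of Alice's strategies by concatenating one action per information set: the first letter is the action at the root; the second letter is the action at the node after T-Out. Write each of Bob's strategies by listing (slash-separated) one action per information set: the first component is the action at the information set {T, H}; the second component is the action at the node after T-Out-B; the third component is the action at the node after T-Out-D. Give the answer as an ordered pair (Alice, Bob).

Trace the play path from the root:
  Alice plays H
  Bob plays Out at [H]
→ terminal payoff (4, 1).
(Alice's choice at the node after T-Out is never reached on this path, so it doesn't affect the outcome.)

(4, 1)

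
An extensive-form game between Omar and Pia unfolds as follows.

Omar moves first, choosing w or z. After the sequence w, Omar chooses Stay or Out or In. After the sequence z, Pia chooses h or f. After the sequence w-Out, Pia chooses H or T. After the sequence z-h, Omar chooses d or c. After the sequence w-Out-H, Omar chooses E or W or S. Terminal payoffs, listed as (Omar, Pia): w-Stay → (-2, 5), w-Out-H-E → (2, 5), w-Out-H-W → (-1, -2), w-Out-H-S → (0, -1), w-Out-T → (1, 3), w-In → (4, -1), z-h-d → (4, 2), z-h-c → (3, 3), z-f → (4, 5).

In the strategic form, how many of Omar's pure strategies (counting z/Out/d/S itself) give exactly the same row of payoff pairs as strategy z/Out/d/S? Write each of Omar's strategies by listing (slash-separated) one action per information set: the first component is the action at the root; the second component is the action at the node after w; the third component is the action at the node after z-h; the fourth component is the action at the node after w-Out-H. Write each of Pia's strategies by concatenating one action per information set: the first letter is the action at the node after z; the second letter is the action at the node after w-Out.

9

Row for z/Out/d/S (columns hH, hT, fH, fT): (4,2) (4,2) (4,5) (4,5).
Under z/Out/d/S, Omar's choice at the node after w and at the node after w-Out-H can never be reached regardless of what Pia does, so varying those choices leaves every outcome unchanged.
Holding the reachable choices fixed and varying the unreachable ones freely already gives 3 × 3 = 9 equivalent strategies.
No other strategy reproduces this row, so those 9 are the full class: z/Stay/d/E, z/Stay/d/W, z/Stay/d/S, z/Out/d/E, z/Out/d/W, z/Out/d/S, z/In/d/E, z/In/d/W, z/In/d/S.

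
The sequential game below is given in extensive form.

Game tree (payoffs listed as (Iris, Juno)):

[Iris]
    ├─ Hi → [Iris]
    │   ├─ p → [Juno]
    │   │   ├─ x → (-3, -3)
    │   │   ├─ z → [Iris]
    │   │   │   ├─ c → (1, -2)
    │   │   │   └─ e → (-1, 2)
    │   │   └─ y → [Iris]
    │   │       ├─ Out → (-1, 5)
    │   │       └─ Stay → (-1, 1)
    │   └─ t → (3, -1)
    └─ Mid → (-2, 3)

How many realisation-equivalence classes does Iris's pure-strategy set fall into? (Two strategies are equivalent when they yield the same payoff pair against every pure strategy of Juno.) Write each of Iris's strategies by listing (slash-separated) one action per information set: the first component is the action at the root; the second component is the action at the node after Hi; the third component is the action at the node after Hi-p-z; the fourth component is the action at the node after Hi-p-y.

Iris has 16 pure strategies: Hi/p/c/Out, Hi/p/c/Stay, Hi/p/e/Out, Hi/p/e/Stay, Hi/t/c/Out, Hi/t/c/Stay, Hi/t/e/Out, Hi/t/e/Stay, Mid/p/c/Out, Mid/p/c/Stay, Mid/p/e/Out, Mid/p/e/Stay, Mid/t/c/Out, Mid/t/c/Stay, Mid/t/e/Out, Mid/t/e/Stay. Columns: x, z, y.
{Hi/p/c/Out} → row (-3,-3) (1,-2) (-1,5)
{Hi/p/c/Stay} → row (-3,-3) (1,-2) (-1,1)
{Hi/p/e/Out} → row (-3,-3) (-1,2) (-1,5)
{Hi/p/e/Stay} → row (-3,-3) (-1,2) (-1,1)
{Hi/t/c/Out, Hi/t/c/Stay, Hi/t/e/Out, Hi/t/e/Stay} → row (3,-1) (3,-1) (3,-1)
{Mid/p/c/Out, Mid/p/c/Stay, Mid/p/e/Out, Mid/p/e/Stay, Mid/t/c/Out, Mid/t/c/Stay, Mid/t/e/Out, Mid/t/e/Stay} → row (-2,3) (-2,3) (-2,3)
That's 6 distinct rows out of 16 strategies.

6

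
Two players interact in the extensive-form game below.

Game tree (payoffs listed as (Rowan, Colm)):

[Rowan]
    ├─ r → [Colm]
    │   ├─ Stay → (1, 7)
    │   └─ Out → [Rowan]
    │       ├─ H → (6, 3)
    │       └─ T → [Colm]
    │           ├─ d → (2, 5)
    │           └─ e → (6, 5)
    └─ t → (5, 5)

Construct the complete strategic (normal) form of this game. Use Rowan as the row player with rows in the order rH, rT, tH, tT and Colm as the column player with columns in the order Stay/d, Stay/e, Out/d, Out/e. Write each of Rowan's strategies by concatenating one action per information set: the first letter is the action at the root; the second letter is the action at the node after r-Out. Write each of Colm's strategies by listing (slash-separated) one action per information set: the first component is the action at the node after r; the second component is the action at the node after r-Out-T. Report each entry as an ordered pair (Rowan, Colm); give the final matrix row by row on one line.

rH: (1,7) (1,7) (6,3) (6,3) | rT: (1,7) (1,7) (2,5) (6,5) | tH: (5,5) (5,5) (5,5) (5,5) | tT: (5,5) (5,5) (5,5) (5,5)

       Stay/d   Stay/e    Out/d    Out/e
  rH    (1,7)    (1,7)    (6,3)    (6,3)
  rT    (1,7)    (1,7)    (2,5)    (6,5)
  tH    (5,5)    (5,5)    (5,5)    (5,5)
  tT    (5,5)    (5,5)    (5,5)    (5,5)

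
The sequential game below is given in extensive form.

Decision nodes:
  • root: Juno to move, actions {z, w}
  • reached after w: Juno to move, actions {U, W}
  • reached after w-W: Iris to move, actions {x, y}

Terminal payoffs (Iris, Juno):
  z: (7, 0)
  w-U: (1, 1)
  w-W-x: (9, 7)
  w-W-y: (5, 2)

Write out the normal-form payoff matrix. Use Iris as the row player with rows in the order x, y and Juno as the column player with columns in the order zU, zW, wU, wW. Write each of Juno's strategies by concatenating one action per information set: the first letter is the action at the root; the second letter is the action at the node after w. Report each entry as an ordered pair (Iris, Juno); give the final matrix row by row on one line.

Row x: zU→(7,0), zW→(7,0), wU→(1,1), wW→(9,7)
Row y: zU→(7,0), zW→(7,0), wU→(1,1), wW→(5,2)

x: (7,0) (7,0) (1,1) (9,7) | y: (7,0) (7,0) (1,1) (5,2)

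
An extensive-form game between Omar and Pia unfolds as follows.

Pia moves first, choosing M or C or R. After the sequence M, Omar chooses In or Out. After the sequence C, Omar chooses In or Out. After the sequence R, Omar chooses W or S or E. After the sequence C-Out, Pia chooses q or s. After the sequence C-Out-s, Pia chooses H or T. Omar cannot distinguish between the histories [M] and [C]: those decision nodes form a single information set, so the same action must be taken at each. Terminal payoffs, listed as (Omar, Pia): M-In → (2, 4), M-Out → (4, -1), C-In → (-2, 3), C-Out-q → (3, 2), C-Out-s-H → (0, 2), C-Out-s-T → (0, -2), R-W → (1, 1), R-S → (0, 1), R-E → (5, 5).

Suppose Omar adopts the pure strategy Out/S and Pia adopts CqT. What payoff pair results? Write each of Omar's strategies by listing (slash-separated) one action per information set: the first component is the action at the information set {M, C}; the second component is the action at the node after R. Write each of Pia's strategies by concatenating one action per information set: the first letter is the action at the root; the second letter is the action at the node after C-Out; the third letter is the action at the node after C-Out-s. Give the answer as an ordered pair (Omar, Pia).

Trace the play path from the root:
  Pia plays C
  Omar plays Out at [C]
  Pia plays q at [C-Out]
→ terminal payoff (3, 2).
(Omar's choice at the node after R is never reached on this path, so it doesn't affect the outcome.)

(3, 2)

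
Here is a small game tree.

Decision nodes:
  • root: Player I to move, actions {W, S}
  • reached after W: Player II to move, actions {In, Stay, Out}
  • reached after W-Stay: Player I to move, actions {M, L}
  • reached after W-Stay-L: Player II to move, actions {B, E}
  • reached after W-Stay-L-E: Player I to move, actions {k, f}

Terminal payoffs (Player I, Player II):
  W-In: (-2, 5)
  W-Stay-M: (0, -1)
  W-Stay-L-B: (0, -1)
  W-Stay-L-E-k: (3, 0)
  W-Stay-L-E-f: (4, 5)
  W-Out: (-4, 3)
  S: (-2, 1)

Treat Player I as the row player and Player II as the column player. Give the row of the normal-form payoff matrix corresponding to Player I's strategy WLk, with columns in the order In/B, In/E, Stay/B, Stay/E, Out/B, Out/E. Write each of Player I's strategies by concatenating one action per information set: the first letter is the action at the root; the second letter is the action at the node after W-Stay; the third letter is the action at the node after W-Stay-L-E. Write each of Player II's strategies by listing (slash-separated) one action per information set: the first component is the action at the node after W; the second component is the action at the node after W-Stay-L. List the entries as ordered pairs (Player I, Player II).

vs In/B: Player I plays W → Player II plays In at [W] → (-2, 5)
vs In/E: Player I plays W → Player II plays In at [W] → (-2, 5)
vs Stay/B: Player I plays W → Player II plays Stay at [W] → Player I plays L at [W-Stay] → Player II plays B at [W-Stay-L] → (0, -1)
vs Stay/E: Player I plays W → Player II plays Stay at [W] → Player I plays L at [W-Stay] → Player II plays E at [W-Stay-L] → Player I plays k at [W-Stay-L-E] → (3, 0)
vs Out/B: Player I plays W → Player II plays Out at [W] → (-4, 3)
vs Out/E: Player I plays W → Player II plays Out at [W] → (-4, 3)

(-2,5) (-2,5) (0,-1) (3,0) (-4,3) (-4,3)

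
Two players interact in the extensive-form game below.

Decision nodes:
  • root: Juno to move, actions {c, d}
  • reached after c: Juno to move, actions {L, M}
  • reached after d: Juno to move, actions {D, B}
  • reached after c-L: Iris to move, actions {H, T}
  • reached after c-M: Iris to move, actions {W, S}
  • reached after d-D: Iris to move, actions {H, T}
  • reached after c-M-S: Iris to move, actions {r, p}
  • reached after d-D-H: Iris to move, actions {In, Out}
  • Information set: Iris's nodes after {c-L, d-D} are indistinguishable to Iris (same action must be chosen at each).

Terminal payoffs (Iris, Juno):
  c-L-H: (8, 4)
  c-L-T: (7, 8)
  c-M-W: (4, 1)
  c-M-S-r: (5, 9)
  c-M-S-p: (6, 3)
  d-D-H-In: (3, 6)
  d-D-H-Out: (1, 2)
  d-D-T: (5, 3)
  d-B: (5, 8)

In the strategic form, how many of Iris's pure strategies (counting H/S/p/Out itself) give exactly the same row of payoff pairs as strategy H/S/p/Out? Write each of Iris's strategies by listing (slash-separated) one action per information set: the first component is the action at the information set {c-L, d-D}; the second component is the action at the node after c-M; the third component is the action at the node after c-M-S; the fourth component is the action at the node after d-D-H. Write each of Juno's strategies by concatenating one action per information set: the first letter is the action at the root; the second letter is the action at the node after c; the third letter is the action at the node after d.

1

Row for H/S/p/Out (columns cLD, cLB, cMD, cMB, dLD, dLB, dMD, dMB): (8,4) (8,4) (6,3) (6,3) (1,2) (5,8) (1,2) (5,8).
Every one of Iris's information sets is on the play path for some reply by Juno when Iris follows H/S/p/Out.
Changing the action at any of them therefore changes at least one column, so only H/S/p/Out itself gives this row.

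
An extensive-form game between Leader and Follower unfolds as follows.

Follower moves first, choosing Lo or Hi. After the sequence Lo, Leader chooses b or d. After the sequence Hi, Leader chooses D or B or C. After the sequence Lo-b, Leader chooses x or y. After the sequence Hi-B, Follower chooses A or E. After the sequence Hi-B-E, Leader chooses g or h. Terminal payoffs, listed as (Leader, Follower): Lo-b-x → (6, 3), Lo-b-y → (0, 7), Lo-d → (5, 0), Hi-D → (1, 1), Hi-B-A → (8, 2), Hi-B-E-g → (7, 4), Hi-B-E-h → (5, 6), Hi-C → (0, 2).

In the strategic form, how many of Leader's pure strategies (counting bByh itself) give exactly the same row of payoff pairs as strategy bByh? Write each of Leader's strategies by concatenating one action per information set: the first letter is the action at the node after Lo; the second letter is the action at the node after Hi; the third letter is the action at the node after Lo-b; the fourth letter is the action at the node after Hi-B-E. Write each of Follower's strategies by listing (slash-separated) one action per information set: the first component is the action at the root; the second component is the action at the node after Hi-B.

Row for bByh (columns Lo/A, Lo/E, Hi/A, Hi/E): (0,7) (0,7) (8,2) (5,6).
Every one of Leader's information sets is on the play path for some reply by Follower when Leader follows bByh.
Changing the action at any of them therefore changes at least one column, so only bByh itself gives this row.

1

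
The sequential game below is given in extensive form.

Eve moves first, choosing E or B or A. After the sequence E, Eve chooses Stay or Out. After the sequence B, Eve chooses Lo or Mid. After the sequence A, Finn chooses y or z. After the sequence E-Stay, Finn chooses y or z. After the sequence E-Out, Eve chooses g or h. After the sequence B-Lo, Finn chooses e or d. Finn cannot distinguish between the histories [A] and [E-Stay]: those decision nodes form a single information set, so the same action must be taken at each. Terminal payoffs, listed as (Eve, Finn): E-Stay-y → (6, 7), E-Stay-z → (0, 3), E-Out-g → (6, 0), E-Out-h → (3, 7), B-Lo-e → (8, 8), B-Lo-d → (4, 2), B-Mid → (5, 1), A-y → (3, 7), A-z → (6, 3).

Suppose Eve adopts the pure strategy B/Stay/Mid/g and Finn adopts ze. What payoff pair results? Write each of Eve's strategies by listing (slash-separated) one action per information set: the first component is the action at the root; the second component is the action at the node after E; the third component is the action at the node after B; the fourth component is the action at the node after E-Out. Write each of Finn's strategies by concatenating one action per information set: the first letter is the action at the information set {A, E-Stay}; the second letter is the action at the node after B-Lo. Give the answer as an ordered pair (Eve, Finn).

Trace the play path from the root:
  Eve plays B
  Eve plays Mid at [B]
→ terminal payoff (5, 1).
(Eve's choice at the node after E is never reached on this path, so it doesn't affect the outcome.)

(5, 1)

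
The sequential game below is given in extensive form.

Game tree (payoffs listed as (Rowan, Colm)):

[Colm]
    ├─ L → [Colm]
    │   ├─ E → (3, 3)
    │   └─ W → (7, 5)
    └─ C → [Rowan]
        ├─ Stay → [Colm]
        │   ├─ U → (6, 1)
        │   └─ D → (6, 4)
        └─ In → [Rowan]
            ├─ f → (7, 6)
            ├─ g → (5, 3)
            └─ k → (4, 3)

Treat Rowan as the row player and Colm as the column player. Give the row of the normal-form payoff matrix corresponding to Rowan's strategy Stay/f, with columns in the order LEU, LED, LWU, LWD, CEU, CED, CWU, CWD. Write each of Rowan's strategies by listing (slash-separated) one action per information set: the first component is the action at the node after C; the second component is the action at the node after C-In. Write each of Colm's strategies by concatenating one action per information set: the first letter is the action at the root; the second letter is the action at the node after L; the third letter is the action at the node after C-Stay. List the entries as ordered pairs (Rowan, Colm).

vs LEU: Colm plays L → Colm plays E at [L] → (3, 3)
vs LED: Colm plays L → Colm plays E at [L] → (3, 3)
vs LWU: Colm plays L → Colm plays W at [L] → (7, 5)
vs LWD: Colm plays L → Colm plays W at [L] → (7, 5)
vs CEU: Colm plays C → Rowan plays Stay at [C] → Colm plays U at [C-Stay] → (6, 1)
vs CED: Colm plays C → Rowan plays Stay at [C] → Colm plays D at [C-Stay] → (6, 4)
vs CWU: Colm plays C → Rowan plays Stay at [C] → Colm plays U at [C-Stay] → (6, 1)
vs CWD: Colm plays C → Rowan plays Stay at [C] → Colm plays D at [C-Stay] → (6, 4)

(3,3) (3,3) (7,5) (7,5) (6,1) (6,4) (6,1) (6,4)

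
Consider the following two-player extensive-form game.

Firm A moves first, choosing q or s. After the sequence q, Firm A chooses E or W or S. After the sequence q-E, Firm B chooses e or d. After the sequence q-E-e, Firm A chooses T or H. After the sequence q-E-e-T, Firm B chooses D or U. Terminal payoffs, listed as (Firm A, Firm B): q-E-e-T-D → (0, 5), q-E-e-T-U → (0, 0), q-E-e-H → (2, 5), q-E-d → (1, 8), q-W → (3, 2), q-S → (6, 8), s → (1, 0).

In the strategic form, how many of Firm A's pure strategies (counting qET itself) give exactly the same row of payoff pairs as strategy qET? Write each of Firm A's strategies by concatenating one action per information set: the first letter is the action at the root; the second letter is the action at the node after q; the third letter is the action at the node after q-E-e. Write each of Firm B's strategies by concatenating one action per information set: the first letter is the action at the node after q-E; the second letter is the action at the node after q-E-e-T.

Row for qET (columns eD, eU, dD, dU): (0,5) (0,0) (1,8) (1,8).
Every one of Firm A's information sets is on the play path for some reply by Firm B when Firm A follows qET.
Changing the action at any of them therefore changes at least one column, so only qET itself gives this row.

1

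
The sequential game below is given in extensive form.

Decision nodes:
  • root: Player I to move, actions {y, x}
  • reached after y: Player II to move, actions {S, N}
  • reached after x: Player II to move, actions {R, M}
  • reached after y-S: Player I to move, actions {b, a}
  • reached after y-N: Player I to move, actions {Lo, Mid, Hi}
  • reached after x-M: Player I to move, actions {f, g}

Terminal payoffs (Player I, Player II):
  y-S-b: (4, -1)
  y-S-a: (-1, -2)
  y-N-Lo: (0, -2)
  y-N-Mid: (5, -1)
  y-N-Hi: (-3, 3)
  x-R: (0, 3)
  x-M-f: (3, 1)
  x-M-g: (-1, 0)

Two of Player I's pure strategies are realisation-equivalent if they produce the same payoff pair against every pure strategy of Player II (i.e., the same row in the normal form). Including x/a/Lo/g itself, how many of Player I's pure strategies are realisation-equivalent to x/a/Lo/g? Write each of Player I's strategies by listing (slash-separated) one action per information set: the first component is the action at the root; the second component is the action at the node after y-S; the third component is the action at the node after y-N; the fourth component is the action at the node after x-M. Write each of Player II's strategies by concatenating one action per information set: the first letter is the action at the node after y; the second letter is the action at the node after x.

6

Row for x/a/Lo/g (columns SR, SM, NR, NM): (0,3) (-1,0) (0,3) (-1,0).
Under x/a/Lo/g, Player I's choice at the node after y-S and at the node after y-N can never be reached regardless of what Player II does, so varying those choices leaves every outcome unchanged.
Holding the reachable choices fixed and varying the unreachable ones freely already gives 2 × 3 = 6 equivalent strategies.
No other strategy reproduces this row, so those 6 are the full class: x/b/Lo/g, x/b/Mid/g, x/b/Hi/g, x/a/Lo/g, x/a/Mid/g, x/a/Hi/g.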